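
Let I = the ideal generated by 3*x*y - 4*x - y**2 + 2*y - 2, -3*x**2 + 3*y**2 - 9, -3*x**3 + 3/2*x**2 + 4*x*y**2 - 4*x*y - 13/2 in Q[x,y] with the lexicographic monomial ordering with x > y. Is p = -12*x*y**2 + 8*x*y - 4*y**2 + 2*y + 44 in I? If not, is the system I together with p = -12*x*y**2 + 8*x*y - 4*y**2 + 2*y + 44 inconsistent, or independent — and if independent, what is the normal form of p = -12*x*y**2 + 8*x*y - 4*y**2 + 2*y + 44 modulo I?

-12*x*y**2 + 8*x*y - 4*y**2 + 2*y + 44 lies in I (it reduces to 0).

First compute the reduced Gröbner basis of I by Buchberger's algorithm.
f_1 = 3*x*y - 4*x - y**2 + 2*y - 2, LT = x*y.
f_2 = -3*x**2 + 3*y**2 - 9, LT = x**2.
f_3 = -3*x**3 + 3/2*x**2 + 4*x*y**2 - 4*x*y - 13/2, LT = x**3.

S(f_1,f_2): lcm = x**2*y. S = -4/3*x**2 - 1/3*x*y**2 + 2/3*x*y - 2/3*x + y**3 - 3*y.
  reduce S modulo (f_1, f_2, f_3):
  remainder -10/27*x + 8/9*y**3 - 28/27*y**2 - 91/27*y + 112/27 ≠ 0; add h_4 = -10/27*x + 8/9*y**3 - 28/27*y**2 - 91/27*y + 112/27 to the basis.

S(f_1,f_3): lcm = x**3*y. S = -4/3*x**3 - 1/3*x**2*y**2 + 7/6*x**2*y - 2/3*x**2 + 4/3*x*y**3 - 4/3*x*y**2 - 13/6*y.
  reduce S modulo (f_1, f_2, f_3, h_4):
  remainder 11/27*y**4 + 1363/270*y**3 - 818/135*y**2 - 3311/135*y + 3562/135 ≠ 0; add h_5 = 11/27*y**4 + 1363/270*y**3 - 818/135*y**2 - 3311/135*y + 3562/135 to the basis.

S(f_2,f_3): lcm = x**3. S = 1/2*x**2 + 1/3*x*y**2 - 4/3*x*y + 3*x - 13/6.
  reduce S modulo (f_1, f_2, f_3, h_4, h_5):
  remainder 67/15*y**3 - 51/10*y**2 - 157/10*y + 241/15 ≠ 0; add h_6 = 67/15*y**3 - 51/10*y**2 - 157/10*y + 241/15 to the basis.

S(f_1,h_4): lcm = x*y. S = -4/3*x + 12/5*y**4 - 14/5*y**3 - 283/30*y**2 + 178/15*y - 2/3.
  reduce S modulo (f_1, f_2, f_3, h_4, h_5, h_6):
  remainder -79677/7370*y**2 + 31590/737*y - 156546/3685 ≠ 0; add h_7 = -79677/7370*y**2 + 31590/737*y - 156546/3685 to the basis.

S(f_3,h_4): lcm = x**3. S = 12/5*x**2*y**3 - 14/5*x**2*y**2 - 91/10*x**2*y + 107/10*x**2 - 4/3*x*y**2 + 4/3*x*y + 13/6.
  reduce S modulo (f_1, f_2, f_3, h_4, h_5, h_6, h_7):
  remainder 44967/9988*y - 44967/4994 ≠ 0; add h_8 = 44967/9988*y - 44967/4994 to the basis.

The other S-polynomials (S(f_2,h_4), S(f_1,h_5), S(f_2,h_5), S(f_3,h_5), S(h_4,h_5), S(f_1,h_6), S(f_2,h_6), S(f_3,h_6), S(h_4,h_6), S(h_5,h_6), S(f_1,h_7), S(f_2,h_7), S(f_3,h_7), S(h_4,h_7), S(h_5,h_7), S(h_6,h_7), S(f_1,h_8), S(f_2,h_8), S(f_3,h_8), S(h_4,h_8), S(h_5,h_8), S(h_6,h_8), S(h_7,h_8)) all reduce to 0 modulo the current basis, so we have a Gröbner basis.
Inter-reduce: drop elements whose leading term is divisible by another's, tail-reduce, and make monic.
Reduced Gröbner basis: {x - 1, y - 2}.
Label its elements g_1 = x - 1, g_2 = y - 2.

Reduce p = -12*x*y**2 + 8*x*y - 4*y**2 + 2*y + 44 modulo G:
  leading term x*y**2: subtract (-12*y**2)·g_1 from -12*x*y**2 + 8*x*y - 4*y**2 + 2*y + 44 → 8*x*y - 16*y**2 + 2*y + 44
  leading term x*y: subtract (8*y)·g_1 from 8*x*y - 16*y**2 + 2*y + 44 → -16*y**2 + 10*y + 44
  leading term y**2: subtract (-16*y)·g_2 from -16*y**2 + 10*y + 44 → -22*y + 44
  leading term y: subtract (-22)·g_2 from -22*y + 44 → 0
  normal form = 0.
Since the normal form is 0, p ∈ I.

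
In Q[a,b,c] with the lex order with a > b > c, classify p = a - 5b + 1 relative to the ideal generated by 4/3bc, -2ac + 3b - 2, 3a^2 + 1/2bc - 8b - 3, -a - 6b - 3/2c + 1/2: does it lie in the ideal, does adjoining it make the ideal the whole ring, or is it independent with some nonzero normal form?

a - 5b + 1 lies in I (it reduces to 0).

First compute the reduced Gröbner basis of I by Buchberger's algorithm.
f_1 = 4/3bc, LT = bc.
f_2 = -2ac + 3b - 2, LT = ac.
f_3 = 3a^2 + 1/2bc - 8b - 3, LT = a^2.
f_4 = -a - 6b - 3/2c + 1/2, LT = a.

S(f_1,f_2): lcm = abc. S = 3/2b^2 - b.
  reduce S modulo (f_1, f_2, f_3, f_4):
  remainder 3/2b^2 - b ≠ 0; add h_5 = 3/2b^2 - b to the basis.

S(f_2,f_3): lcm = a^2c. S = -3/2ab + a - 1/6bc^2 + 8/3bc + c.
  reduce S modulo (f_1, f_2, f_3, f_4, h_5):
  remainder -3/4b - 1/2c + 1/2 ≠ 0; add h_6 = -3/4b - 1/2c + 1/2 to the basis.

S(f_2,f_4): lcm = ac. S = -6bc - 3/2b - 3/2c^2 + 1/2c + 1.
  reduce S modulo (f_1, f_2, f_3, f_4, h_5, h_6):
  remainder -3/2c^2 + 3/2c ≠ 0; add h_7 = -3/2c^2 + 3/2c to the basis.

S(f_3,f_4): lcm = a^2. S = -6ab - 3/2ac + 1/2a + 1/6bc - 8/3b - 1.
  reduce S modulo (f_1, f_2, f_3, f_4, h_5, h_6, h_7):
  remainder -341/36c + 341/36 ≠ 0; add h_8 = -341/36c + 341/36 to the basis.

The other S-polynomials (S(f_1,f_3), S(f_1,f_4), S(f_1,h_5), S(f_2,h_5), S(f_3,h_5), S(f_4,h_5), S(f_1,h_6), S(f_2,h_6), S(f_3,h_6), S(f_4,h_6), S(h_5,h_6), S(f_1,h_7), S(f_2,h_7), S(f_3,h_7), S(f_4,h_7), S(h_5,h_7), S(h_6,h_7), S(f_1,h_8), S(f_2,h_8), S(f_3,h_8), S(f_4,h_8), S(h_5,h_8), S(h_6,h_8), S(h_7,h_8)) all reduce to 0 modulo the current basis, so we have a Gröbner basis.
Inter-reduce: drop elements whose leading term is divisible by another's, tail-reduce, and make monic.
Reduced Gröbner basis: {a + 1, b, c - 1}.
Label its elements g_1 = a + 1, g_2 = b, g_3 = c - 1.

Reduce p = a - 5b + 1 modulo G:
  leading term a: subtract (1)·g_1 from a - 5b + 1 → -5b
  leading term b: subtract (-5)·g_2 from -5b → 0
  normal form = 0.
Since the normal form is 0, p ∈ I.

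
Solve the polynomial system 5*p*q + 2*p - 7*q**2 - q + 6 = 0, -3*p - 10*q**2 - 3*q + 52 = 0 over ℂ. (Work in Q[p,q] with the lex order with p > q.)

Compute a lex Gröbner basis by Buchberger's algorithm.
f_1 = 5*p*q + 2*p - 7*q**2 - q + 6, LT = p*q.
f_2 = -3*p - 10*q**2 - 3*q + 52, LT = p.

S(f_1,f_2): lcm = p*q. S = 2/5*p - 10/3*q**3 - 12/5*q**2 + 257/15*q + 6/5.
  reduce S modulo (f_1, f_2):
  remainder -10/3*q**3 - 56/15*q**2 + 251/15*q + 122/15 ≠ 0; add h_3 = -10/3*q**3 - 56/15*q**2 + 251/15*q + 122/15 to the basis.

The other S-polynomials (S(f_1,h_3), S(f_2,h_3)) all reduce to 0 modulo the current basis, so we have a Gröbner basis.
Inter-reduce: drop elements whose leading term is divisible by another's, tail-reduce, and make monic.
Reduced Gröbner basis: {p + 10/3*q**2 + q - 52/3, q**3 + 28/25*q**2 - 251/50*q - 61/25}.

A lex Gröbner basis eliminates variables successively. Here q**3 + 28/25*q**2 - 251/50*q - 61/25 depends only on q, with roots {2, -39/25 - sqrt(3034)/50, -39/25 + sqrt(3034)/50}; lifting each root through the earlier basis elements recovers the full solutions.
  q = 2: the earlier basis element becomes p - 2 = 0, giving p = 2 — point (2, 2).
  q = -39/25 - sqrt(3034)/50: the earlier basis element becomes p - 842/125 + 47*sqrt(3034)/250 = 0, giving p = 842/125 - 47*sqrt(3034)/250 — point (842/125 - 47*sqrt(3034)/250, -39/25 - sqrt(3034)/50).
  q = -39/25 + sqrt(3034)/50: the earlier basis element becomes p - 47*sqrt(3034)/250 - 842/125 = 0, giving p = 842/125 + 47*sqrt(3034)/250 — point (842/125 + 47*sqrt(3034)/250, -39/25 + sqrt(3034)/50).

{(2, 2), (842/125 - 47*sqrt(3034)/250, -39/25 - sqrt(3034)/50), (842/125 + 47*sqrt(3034)/250, -39/25 + sqrt(3034)/50)}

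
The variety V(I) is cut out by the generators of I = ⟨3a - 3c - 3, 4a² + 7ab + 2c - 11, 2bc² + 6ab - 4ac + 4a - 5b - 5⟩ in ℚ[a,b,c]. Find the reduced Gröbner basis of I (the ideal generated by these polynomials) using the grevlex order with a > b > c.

f_1 = 3a - 3c - 3, LT = a.
f_2 = 4a² + 7ab + 2c - 11, LT = a².
f_3 = 2bc² + 6ab - 4ac + 4a - 5b - 5, LT = bc².

S(f_1,f_2): lcm = a². S = -7/4ab - ac - a - ½c + 11/4.
  leading term ab: subtract (-7/12b)·f_1 from -7/4ab - ac - a - ½c + 11/4 → -ac - 7/4bc - a - 7/4b - ½c + 11/4
  leading term ac: subtract (-⅓c)·f_1 from -ac - 7/4bc - a - 7/4b - ½c + 11/4 → -7/4bc - c² - a - 7/4b - 3/2c + 11/4
  leading term bc: no divisor's leading term divides it; move -7/4bc to the remainder.
  leading term c²: no divisor's leading term divides it; move -c² to the remainder.
  leading term a: subtract (-⅓)·f_1 from -a - 7/4b - 3/2c + 11/4 → -7/4b - 5/2c + 7/4
  leading term b: no divisor's leading term divides it; move -7/4b to the remainder.
  leading term c: no divisor's leading term divides it; move -5/2c to the remainder.
  leading term 1: no divisor's leading term divides it; move 7/4 to the remainder.
  remainder -7/4bc - c² - 7/4b - 5/2c + 7/4 ≠ 0; add g_4 = -7/4bc - c² - 7/4b - 5/2c + 7/4 to the basis.

S(f_3,g_4): lcm = bc². S = -4/7c³ + 3ab - 2ac - bc - 10/7c² + 2a - 5/2b + c - 5/2.
  leading term c³: no divisor's leading term divides it; move -4/7c³ to the remainder.
  leading term ab: subtract (b)·f_1 from 3ab - 2ac - bc - 10/7c² + 2a - 5/2b + c - 5/2 → -2ac + 2bc - 10/7c² + 2a + ½b + c - 5/2
  leading term ac: subtract (-⅔c)·f_1 from -2ac + 2bc - 10/7c² + 2a + ½b + c - 5/2 → 2bc - 24/7c² + 2a + ½b - c - 5/2
  leading term bc: subtract (-8/7)·g_4 from 2bc - 24/7c² + 2a + ½b - c - 5/2 → -32/7c² + 2a - 3/2b - 27/7c - ½
  leading term c²: no divisor's leading term divides it; move -32/7c² to the remainder.
  leading term a: subtract (⅔)·f_1 from 2a - 3/2b - 27/7c - ½ → -3/2b - 13/7c + 3/2
  leading term b: no divisor's leading term divides it; move -3/2b to the remainder.
  leading term c: no divisor's leading term divides it; move -13/7c to the remainder.
  leading term 1: no divisor's leading term divides it; move 3/2 to the remainder.
  remainder -4/7c³ - 32/7c² - 3/2b - 13/7c + 3/2 ≠ 0; add g_5 = -4/7c³ - 32/7c² - 3/2b - 13/7c + 3/2 to the basis.

S(f_3,g_5): lcm = bc³. S = 3abc - 2ac² - 8bc² - 21/8b² + 2ac - 23/4bc + 21/8b - 5/2c.
  leading term abc: subtract (bc)·f_1 from 3abc - 2ac² - 8bc² - 21/8b² + 2ac - 23/4bc + 21/8b - 5/2c → -2ac² - 5bc² - 21/8b² + 2ac - 11/4bc + 21/8b - 5/2c
  leading term ac²: subtract (-⅔c²)·f_1 from -2ac² - 5bc² - 21/8b² + 2ac - 11/4bc + 21/8b - 5/2c → -5bc² - 2c³ - 21/8b² + 2ac - 11/4bc - 2c² + 21/8b - 5/2c
  leading term bc²: subtract (-5/2)·f_3 from -5bc² - 2c³ - 21/8b² + 2ac - 11/4bc - 2c² + 21/8b - 5/2c → -2c³ + 15ab - 21/8b² - 8ac - 11/4bc - 2c² + 10a - 79/8b - 5/2c - 25/2
  leading term c³: subtract (7/2)·g_5 from -2c³ + 15ab - 21/8b² - 8ac - 11/4bc - 2c² + 10a - 79/8b - 5/2c - 25/2 → 15ab - 21/8b² - 8ac - 11/4bc + 14c² + 10a - 37/8b + 4c - 71/4
  leading term ab: subtract (5b)·f_1 from 15ab - 21/8b² - 8ac - 11/4bc + 14c² + 10a - 37/8b + 4c - 71/4 → -21/8b² - 8ac + 49/4bc + 14c² + 10a + 83/8b + 4c - 71/4
  leading term b²: no divisor's leading term divides it; move -21/8b² to the remainder.
  leading term ac: subtract (-8/3c)·f_1 from -8ac + 49/4bc + 14c² + 10a + 83/8b + 4c - 71/4 → 49/4bc + 6c² + 10a + 83/8b - 4c - 71/4
  leading term bc: subtract (-7)·g_4 from 49/4bc + 6c² + 10a + 83/8b - 4c - 71/4 → -c² + 10a - 15/8b - 43/2c - 11/2
  leading term c²: no divisor's leading term divides it; move -c² to the remainder.
  leading term a: subtract (10/3)·f_1 from 10a - 15/8b - 43/2c - 11/2 → -15/8b - 23/2c + 9/2
  leading term b: no divisor's leading term divides it; move -15/8b to the remainder.
  leading term c: no divisor's leading term divides it; move -23/2c to the remainder.
  leading term 1: no divisor's leading term divides it; move 9/2 to the remainder.
  remainder -21/8b² - c² - 15/8b - 23/2c + 9/2 ≠ 0; add g_6 = -21/8b² - c² - 15/8b - 23/2c + 9/2 to the basis.

The other S-polynomials (S(f_1,f_3), S(f_2,f_3), S(f_1,g_4), S(f_2,g_4), S(f_1,g_5), S(f_2,g_5), S(g_4,g_5), S(f_1,g_6), S(f_2,g_6), S(f_3,g_6), S(g_4,g_6), S(g_5,g_6)) all reduce to 0 modulo the current basis, so we have a Gröbner basis.
Inter-reduce: drop elements whose leading term is divisible by another's, tail-reduce, and make monic.

G = {c³ + 8c² + 21/8b + 13/4c - 21/8, b² + 8/21c² + 5/7b + 92/21c - 12/7, bc + 4/7c² + b + 10/7c - 1, a - c - 1}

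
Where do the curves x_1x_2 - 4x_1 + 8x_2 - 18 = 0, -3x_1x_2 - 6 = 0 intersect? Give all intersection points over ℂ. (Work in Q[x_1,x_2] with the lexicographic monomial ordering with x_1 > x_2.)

Compute a lex Gröbner basis by Buchberger's algorithm.
f_1 = x_1x_2 - 4x_1 + 8x_2 - 18, LT = x_1x_2.
f_2 = -3x_1x_2 - 6, LT = x_1x_2.

S(f_1,f_2): lcm = x_1x_2. S = -4x_1 + 8x_2 - 20.
  leading term x_1: no divisor's leading term divides it; move -4x_1 to the remainder.
  leading term x_2: no divisor's leading term divides it; move 8x_2 to the remainder.
  leading term 1: no divisor's leading term divides it; move -20 to the remainder.
  remainder -4x_1 + 8x_2 - 20 ≠ 0; add h_3 = -4x_1 + 8x_2 - 20 to the basis.

S(f_1,h_3): lcm = x_1x_2. S = -4x_1 + 2x_2^2 + 3x_2 - 18.
  leading term x_1: subtract (1)·h_3 from -4x_1 + 2x_2^2 + 3x_2 - 18 → 2x_2^2 - 5x_2 + 2
  leading term x_2^2: no divisor's leading term divides it; move 2x_2^2 to the remainder.
  leading term x_2: no divisor's leading term divides it; move -5x_2 to the remainder.
  leading term 1: no divisor's leading term divides it; move 2 to the remainder.
  remainder 2x_2^2 - 5x_2 + 2 ≠ 0; add h_4 = 2x_2^2 - 5x_2 + 2 to the basis.

S(f_2,h_3): lcm = x_1x_2. S = 2x_2^2 - 5x_2 + 2.
  leading term x_2^2: subtract (1)·h_4 from 2x_2^2 - 5x_2 + 2 → 0
  remainder 0.

S(f_1,h_4): lcm = x_1x_2^2. S = -3/2x_1x_2 - x_1 + 8x_2^2 - 18x_2.
  leading term x_1x_2: subtract (-3/2)·f_1 from -3/2x_1x_2 - x_1 + 8x_2^2 - 18x_2 → -7x_1 + 8x_2^2 - 6x_2 - 27
  leading term x_1: subtract (7/4)·h_3 from -7x_1 + 8x_2^2 - 6x_2 - 27 → 8x_2^2 - 20x_2 + 8
  leading term x_2^2: subtract (4)·h_4 from 8x_2^2 - 20x_2 + 8 → 0
  remainder 0.

S(f_2,h_4): lcm = x_1x_2^2. S = 5/2x_1x_2 - x_1 + 2x_2.
  leading term x_1x_2: subtract (5/2)·f_1 from 5/2x_1x_2 - x_1 + 2x_2 → 9x_1 - 18x_2 + 45
  leading term x_1: subtract (-9/4)·h_3 from 9x_1 - 18x_2 + 45 → 0
  remainder 0.

S(h_3,h_4): leading monomials are coprime, so the S-polynomial reduces to 0 (Buchberger's first criterion).
Every S-polynomial of the final basis reduces to 0, so we have a Gröbner basis.
Inter-reduce: drop elements whose leading term is divisible by another's, tail-reduce, and make monic.
Reduced Gröbner basis: {x_1 - 2x_2 + 5, x_2^2 - 5/2x_2 + 1}.

Elimination: the polynomial x_2^2 - 5/2x_2 + 1 lies in the elimination ideal for x_2, so x_2 ∈ {1/2, 2}. For each such x_2, the remaining basis elements (now univariate) give the rest of the solution.
  x_2 = 1/2: the earlier basis element becomes x_1 + 4 = 0, giving x_1 = -4 — point (-4, 1/2).
  x_2 = 2: the earlier basis element becomes x_1 + 1 = 0, giving x_1 = -1 — point (-1, 2).

{(-4, 1/2), (-1, 2)}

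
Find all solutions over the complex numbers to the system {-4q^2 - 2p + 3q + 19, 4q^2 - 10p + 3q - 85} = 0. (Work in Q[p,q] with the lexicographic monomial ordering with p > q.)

Compute a lex Gröbner basis by Buchberger's algorithm.
f_1 = -2p - 4q^2 + 3q + 19, LT = p.
f_2 = -10p + 4q^2 + 3q - 85, LT = p.

S(f_1,f_2): lcm = p. S = 12/5q^2 - 6/5q - 18.
  leading term q^2: no divisor's leading term divides it; move 12/5q^2 to the remainder.
  leading term q: no divisor's leading term divides it; move -6/5q to the remainder.
  leading term 1: no divisor's leading term divides it; move -18 to the remainder.
  remainder 12/5q^2 - 6/5q - 18 ≠ 0; add h_3 = 12/5q^2 - 6/5q - 18 to the basis.

S(f_1,h_3): leading monomials are coprime, so the S-polynomial reduces to 0 (Buchberger's first criterion).
S(f_2,h_3): leading monomials are coprime, so the S-polynomial reduces to 0 (Buchberger's first criterion).
Every S-polynomial of the final basis reduces to 0, so we have a Gröbner basis.
Inter-reduce: drop elements whose leading term is divisible by another's, tail-reduce, and make monic.
Reduced Gröbner basis: {p - 1/2q + 11/2, q^2 - 1/2q - 15/2}.

Elimination: the polynomial q^2 - 1/2q - 15/2 lies in the elimination ideal for q, so q ∈ {-5/2, 3}. For each such q, the remaining basis elements (now univariate) give the rest of the solution.
  q = -5/2: the earlier basis element becomes p + 27/4 = 0, giving p = -27/4 — point (-27/4, -5/2).
  q = 3: the earlier basis element becomes p + 4 = 0, giving p = -4 — point (-4, 3).
Check: every point annihilates each of the original generators.

{(-27/4, -5/2), (-4, 3)}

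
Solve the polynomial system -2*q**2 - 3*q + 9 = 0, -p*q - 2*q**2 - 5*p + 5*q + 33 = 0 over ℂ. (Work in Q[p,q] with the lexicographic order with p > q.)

Compute a lex Gröbner basis by Buchberger's algorithm.
f_1 = -2*q**2 - 3*q + 9, LT = q**2.
f_2 = -p*q - 5*p - 2*q**2 + 5*q + 33, LT = p*q.

S(f_1,f_2): lcm = p*q**2. S = -7/2*p*q - 9/2*p - 2*q**3 + 5*q**2 + 33*q.
  leading term p*q: subtract (7/2)·f_2 from -7/2*p*q - 9/2*p - 2*q**3 + 5*q**2 + 33*q → 13*p - 2*q**3 + 12*q**2 + 31/2*q - 231/2
  leading term p: no divisor's leading term divides it; move 13*p to the remainder.
  leading term q**3: subtract (q)·f_1 from -2*q**3 + 12*q**2 + 31/2*q - 231/2 → 15*q**2 + 13/2*q - 231/2
  leading term q**2: subtract (-15/2)·f_1 from 15*q**2 + 13/2*q - 231/2 → -16*q - 48
  leading term q: no divisor's leading term divides it; move -16*q to the remainder.
  leading term 1: no divisor's leading term divides it; move -48 to the remainder.
  remainder 13*p - 16*q - 48 ≠ 0; add h_3 = 13*p - 16*q - 48 to the basis.

The other S-polynomials (S(f_1,h_3), S(f_2,h_3)) all reduce to 0 modulo the current basis, so we have a Gröbner basis.
Inter-reduce: drop elements whose leading term is divisible by another's, tail-reduce, and make monic.
Reduced Gröbner basis: {p - 16/13*q - 48/13, q**2 + 3/2*q - 9/2}.

From the last basis element, q**2 + 3/2*q - 9/2 = 0, so q takes values in {-3, 3/2}. Each choice, substituted upward through the basis, yields the corresponding point(s) of the solution set.
  q = -3: the earlier basis element becomes p = 0, giving p = 0 — point (0, -3).
  q = 3/2: the earlier basis element becomes p - 72/13 = 0, giving p = 72/13 — point (72/13, 3/2).
Check: every point annihilates each of the original generators.

{(0, -3), (72/13, 3/2)}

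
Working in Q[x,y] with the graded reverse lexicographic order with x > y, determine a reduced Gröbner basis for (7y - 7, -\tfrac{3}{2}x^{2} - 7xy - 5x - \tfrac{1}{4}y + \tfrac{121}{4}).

G = {x^{2} + 8x - 20, y - 1}

f_1 = 7y - 7, LT = y.
f_2 = -\tfrac{3}{2}x^{2} - 7xy - 5x - \tfrac{1}{4}y + \tfrac{121}{4}, LT = x^{2}.

The S-polynomials (S(f_1,f_2)) all reduce to 0 modulo the current basis, so we have a Gröbner basis.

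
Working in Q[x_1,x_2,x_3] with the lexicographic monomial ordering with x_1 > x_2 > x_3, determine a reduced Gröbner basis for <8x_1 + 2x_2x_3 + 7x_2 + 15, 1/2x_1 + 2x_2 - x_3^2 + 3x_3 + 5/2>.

G = {x_1 + 4x_2 - 2x_3^2 + 6x_3 + 5, x_2x_3 - 25/2x_2 + 8x_3^2 - 24x_3 - 25/2}

f_1 = 8x_1 + 2x_2x_3 + 7x_2 + 15, LT = x_1.
f_2 = 1/2x_1 + 2x_2 - x_3^2 + 3x_3 + 5/2, LT = x_1.

S(f_1,f_2): lcm = x_1. S = 1/4x_2x_3 - 25/8x_2 + 2x_3^2 - 6x_3 - 25/8.
  leading term x_2x_3: no divisor's leading term divides it; move 1/4x_2x_3 to the remainder.
  leading term x_2: no divisor's leading term divides it; move -25/8x_2 to the remainder.
  leading term x_3^2: no divisor's leading term divides it; move 2x_3^2 to the remainder.
  leading term x_3: no divisor's leading term divides it; move -6x_3 to the remainder.
  leading term 1: no divisor's leading term divides it; move -25/8 to the remainder.
  remainder 1/4x_2x_3 - 25/8x_2 + 2x_3^2 - 6x_3 - 25/8 ≠ 0; add g_3 = 1/4x_2x_3 - 25/8x_2 + 2x_3^2 - 6x_3 - 25/8 to the basis.

S(f_1,g_3): leading monomials are coprime, so the S-polynomial reduces to 0 (Buchberger's first criterion).
S(f_2,g_3): leading monomials are coprime, so the S-polynomial reduces to 0 (Buchberger's first criterion).
Every S-polynomial of the final basis reduces to 0, so we have a Gröbner basis.
Inter-reduce: drop elements whose leading term is divisible by another's, tail-reduce, and make monic.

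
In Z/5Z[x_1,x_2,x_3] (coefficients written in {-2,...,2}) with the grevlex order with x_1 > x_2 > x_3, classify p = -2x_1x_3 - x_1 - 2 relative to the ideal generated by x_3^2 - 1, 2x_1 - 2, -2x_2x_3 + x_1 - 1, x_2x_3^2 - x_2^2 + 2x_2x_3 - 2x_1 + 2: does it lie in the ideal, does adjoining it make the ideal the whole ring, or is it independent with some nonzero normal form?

-2x_1x_3 - x_1 - 2 is independent of I; its normal form modulo I is -2x_3 + 2.

First compute the reduced Gröbner basis of I by Buchberger's algorithm.
f_1 = x_3^2 - 1, LT = x_3^2.
f_2 = 2x_1 - 2, LT = x_1.
f_3 = -2x_2x_3 + x_1 - 1, LT = x_2x_3.
f_4 = x_2x_3^2 - x_2^2 + 2x_2x_3 - 2x_1 + 2, LT = x_2x_3^2.

S(f_1,f_3): lcm = x_2x_3^2. S = -2x_1x_3 - x_2 + 2x_3.
  leading term x_1x_3: subtract (-x_3)·f_2 from -2x_1x_3 - x_2 + 2x_3 → -x_2
  leading term x_2: no divisor's leading term divides it; move -x_2 to the remainder.
  remainder -x_2 ≠ 0; add h_5 = -x_2 to the basis.

The other S-polynomials (S(f_1,f_2), S(f_1,f_4), S(f_2,f_3), S(f_2,f_4), S(f_3,f_4), S(f_1,h_5), S(f_2,h_5), S(f_3,h_5), S(f_4,h_5)) all reduce to 0 modulo the current basis, so we have a Gröbner basis.
Inter-reduce: drop elements whose leading term is divisible by another's, tail-reduce, and make monic.
Reduced Gröbner basis: {x_3^2 - 1, x_1 - 1, x_2}.
Label its elements g_1 = x_3^2 - 1, g_2 = x_1 - 1, g_3 = x_2.

Reduce p = -2x_1x_3 - x_1 - 2 modulo G:
  leading term x_1x_3: subtract (-2x_3)·g_2 from -2x_1x_3 - x_1 - 2 → -x_1 - 2x_3 - 2
  leading term x_1: subtract (-1)·g_2 from -x_1 - 2x_3 - 2 → -2x_3 + 2
  leading term x_3: no divisor's leading term divides it; move -2x_3 to the remainder.
  leading term 1: no divisor's leading term divides it; move 2 to the remainder.
  normal form = -2x_3 + 2.
The normal form is nonzero, so p ∉ I. Since p minus its normal form lies in I, I + (p) = I + (r) where r = -2x_3 + 2; decide whether this ideal is the whole ring.
Run Buchberger on G together with r (pairs among the g_i already reduce to 0 since G is a Gröbner basis):
g_1 = x_3^2 - 1, LT = x_3^2.
g_2 = x_1 - 1, LT = x_1.
g_3 = x_2, LT = x_2.
r = -2x_3 + 2, LT = x_3.

The S-polynomials (S(g_1,g_2), S(g_1,g_3), S(g_1,r), S(g_2,g_3), S(g_2,r), S(g_3,r)) all reduce to 0 modulo the current basis, so we have a Gröbner basis.
Inter-reduce: drop elements whose leading term is divisible by another's, tail-reduce, and make monic.
Reduced Gröbner basis: {x_1 - 1, x_2, x_3 - 1}.
The reduced Gröbner basis of I + (p) is {x_1 - 1, x_2, x_3 - 1} ≠ {1}, a proper ideal, so the enlarged system stays consistent: p is independent of I, with normal form -2x_3 + 2.

Ideal membership is decidable via reduction modulo a Gröbner basis.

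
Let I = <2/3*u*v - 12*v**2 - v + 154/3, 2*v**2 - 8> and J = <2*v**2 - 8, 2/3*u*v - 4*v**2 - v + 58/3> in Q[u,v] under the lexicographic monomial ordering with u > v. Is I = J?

Two ideals are equal iff their reduced Gröbner bases coincide (the reduced basis is unique for a fixed ordering).
Buchberger on the first generating set:
f_1 = 2/3*u*v - 12*v**2 - v + 154/3, LT = u*v.
f_2 = 2*v**2 - 8, LT = v**2.

S(f_1,f_2): lcm = u*v**2. S = 4*u - 18*v**3 - 3/2*v**2 + 77*v.
  leading term u: no divisor's leading term divides it; move 4*u to the remainder.
  leading term v**3: subtract (-9*v)·f_2 from -18*v**3 - 3/2*v**2 + 77*v → -3/2*v**2 + 5*v
  leading term v**2: subtract (-3/4)·f_2 from -3/2*v**2 + 5*v → 5*v - 6
  leading term v: no divisor's leading term divides it; move 5*v to the remainder.
  leading term 1: no divisor's leading term divides it; move -6 to the remainder.
  remainder 4*u + 5*v - 6 ≠ 0; add g_3 = 4*u + 5*v - 6 to the basis.

The other S-polynomials (S(f_1,g_3), S(f_2,g_3)) all reduce to 0 modulo the current basis, so we have a Gröbner basis.
Inter-reduce: drop elements whose leading term is divisible by another's, tail-reduce, and make monic.
Reduced Gröbner basis: {u + 5/4*v - 3/2, v**2 - 4}.

Buchberger on the second generating set:
h_1 = 2*v**2 - 8, LT = v**2.
h_2 = 2/3*u*v - 4*v**2 - v + 58/3, LT = u*v.

S(h_1,h_2): lcm = u*v**2. S = -4*u + 6*v**3 + 3/2*v**2 - 29*v.
  leading term u: no divisor's leading term divides it; move -4*u to the remainder.
  leading term v**3: subtract (3*v)·h_1 from 6*v**3 + 3/2*v**2 - 29*v → 3/2*v**2 - 5*v
  leading term v**2: subtract (3/4)·h_1 from 3/2*v**2 - 5*v → -5*v + 6
  leading term v: no divisor's leading term divides it; move -5*v to the remainder.
  leading term 1: no divisor's leading term divides it; move 6 to the remainder.
  remainder -4*u - 5*v + 6 ≠ 0; add k_3 = -4*u - 5*v + 6 to the basis.

The other S-polynomials (S(h_1,k_3), S(h_2,k_3)) all reduce to 0 modulo the current basis, so we have a Gröbner basis.
Inter-reduce: drop elements whose leading term is divisible by another's, tail-reduce, and make monic.
Reduced Gröbner basis: {u + 5/4*v - 3/2, v**2 - 4}.

These coincide, so the ideals are equal.
The choice of monomial ordering does not affect the verdict — as long as both bases are computed under the same ordering, their equality decides ideal equality.

Yes, the ideals are equal.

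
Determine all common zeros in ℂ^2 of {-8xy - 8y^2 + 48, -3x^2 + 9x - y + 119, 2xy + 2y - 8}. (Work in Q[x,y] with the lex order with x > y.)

Compute a lex Gröbner basis by Buchberger's algorithm.
f_1 = -8xy - 8y^2 + 48, LT = xy.
f_2 = -3x^2 + 9x - y + 119, LT = x^2.
f_3 = 2xy + 2y - 8, LT = xy.

S(f_1,f_2): lcm = x^2y. S = xy^2 + 3xy - 6x - 1/3y^2 + 119/3y.
  reduce S modulo (f_1, f_2, f_3):
  remainder -6x - y^3 - 10/3y^2 + 137/3y + 18 ≠ 0; add h_4 = -6x - y^3 - 10/3y^2 + 137/3y + 18 to the basis.

S(f_1,f_3): lcm = xy. S = y^2 - y - 2.
  reduce S modulo (f_1, f_2, f_3, h_4):
  remainder y^2 - y - 2 ≠ 0; add h_5 = y^2 - y - 2 to the basis.

S(f_2,f_3): lcm = x^2y. S = -4xy + 4x + 1/3y^2 - 119/3y.
  reduce S modulo (f_1, f_2, f_3, h_4, h_5):
  remainder -82/9y - 82/9 ≠ 0; add h_6 = -82/9y - 82/9 to the basis.

The other S-polynomials (S(f_1,h_4), S(f_2,h_4), S(f_3,h_4), S(f_1,h_5), S(f_2,h_5), S(f_3,h_5), S(h_4,h_5), S(f_1,h_6), S(f_2,h_6), S(f_3,h_6), S(h_4,h_6), S(h_5,h_6)) all reduce to 0 modulo the current basis, so we have a Gröbner basis.
Inter-reduce: drop elements whose leading term is divisible by another's, tail-reduce, and make monic.
Reduced Gröbner basis: {x + 5, y + 1}.

Since the basis is lex-ordered, y + 1 is univariate in y. Its roots are {-1}. Back-substituting each root into the other basis elements fixes the other coordinates.
  y = -1: the earlier basis element becomes x + 5 = 0, giving x = -5 — point (-5, -1).

{(-5, -1)}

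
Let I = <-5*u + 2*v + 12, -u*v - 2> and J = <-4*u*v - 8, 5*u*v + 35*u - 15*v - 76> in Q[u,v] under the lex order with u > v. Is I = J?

For a fixed monomial order, each ideal has a unique reduced Gröbner basis; comparing bases decides equality.
Buchberger on the first generating set:
f_1 = -5*u + 2*v + 12, LT = u.
f_2 = -u*v - 2, LT = u*v.

S(f_1,f_2): lcm = u*v. S = -2/5*v**2 - 12/5*v - 2.
  leading term v**2: no divisor's leading term divides it; move -2/5*v**2 to the remainder.
  leading term v: no divisor's leading term divides it; move -12/5*v to the remainder.
  leading term 1: no divisor's leading term divides it; move -2 to the remainder.
  remainder -2/5*v**2 - 12/5*v - 2 ≠ 0; add g_3 = -2/5*v**2 - 12/5*v - 2 to the basis.

The other S-polynomials (S(f_1,g_3), S(f_2,g_3)) all reduce to 0 modulo the current basis, so we have a Gröbner basis.
Inter-reduce: drop elements whose leading term is divisible by another's, tail-reduce, and make monic.
Reduced Gröbner basis: {u - 2/5*v - 12/5, v**2 + 6*v + 5}.

Buchberger on the second generating set:
h_1 = -4*u*v - 8, LT = u*v.
h_2 = 5*u*v + 35*u - 15*v - 76, LT = u*v.

S(h_1,h_2): lcm = u*v. S = -7*u + 3*v + 86/5.
  leading term u: no divisor's leading term divides it; move -7*u to the remainder.
  leading term v: no divisor's leading term divides it; move 3*v to the remainder.
  leading term 1: no divisor's leading term divides it; move 86/5 to the remainder.
  remainder -7*u + 3*v + 86/5 ≠ 0; add k_3 = -7*u + 3*v + 86/5 to the basis.

S(h_1,k_3): lcm = u*v. S = 3/7*v**2 + 86/35*v + 2.
  leading term v**2: no divisor's leading term divides it; move 3/7*v**2 to the remainder.
  leading term v: no divisor's leading term divides it; move 86/35*v to the remainder.
  leading term 1: no divisor's leading term divides it; move 2 to the remainder.
  remainder 3/7*v**2 + 86/35*v + 2 ≠ 0; add k_4 = 3/7*v**2 + 86/35*v + 2 to the basis.

The other S-polynomials (S(h_2,k_3), S(h_1,k_4), S(h_2,k_4), S(k_3,k_4)) all reduce to 0 modulo the current basis, so we have a Gröbner basis.
Inter-reduce: drop elements whose leading term is divisible by another's, tail-reduce, and make monic.
Reduced Gröbner basis: {u - 3/7*v - 86/35, v**2 + 86/15*v + 14/3}.

These differ, so the ideals are not equal.

No, the ideals differ.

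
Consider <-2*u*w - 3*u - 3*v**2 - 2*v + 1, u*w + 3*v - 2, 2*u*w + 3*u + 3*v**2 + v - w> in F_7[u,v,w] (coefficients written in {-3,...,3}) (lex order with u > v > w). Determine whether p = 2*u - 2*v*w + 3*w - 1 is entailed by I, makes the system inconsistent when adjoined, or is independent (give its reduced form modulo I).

First compute the reduced Gröbner basis of I by Buchberger's algorithm.
f_1 = -2*u*w - 3*u - 3*v**2 - 2*v + 1, LT = u*w.
f_2 = u*w + 3*v - 2, LT = u*w.
f_3 = 2*u*w + 3*u + 3*v**2 + v - w, LT = u*w.

S(f_1,f_2): lcm = u*w. S = -2*u - 2*v**2 - 2*v - 2.
  leading term u: no divisor's leading term divides it; move -2*u to the remainder.
  leading term v**2: no divisor's leading term divides it; move -2*v**2 to the remainder.
  leading term v: no divisor's leading term divides it; move -2*v to the remainder.
  leading term 1: no divisor's leading term divides it; move -2 to the remainder.
  remainder -2*u - 2*v**2 - 2*v - 2 ≠ 0; add h_4 = -2*u - 2*v**2 - 2*v - 2 to the basis.

S(f_1,f_3): lcm = u*w. S = -3*v - 3*w + 3.
  leading term v: no divisor's leading term divides it; move -3*v to the remainder.
  leading term w: no divisor's leading term divides it; move -3*w to the remainder.
  leading term 1: no divisor's leading term divides it; move 3 to the remainder.
  remainder -3*v - 3*w + 3 ≠ 0; add h_5 = -3*v - 3*w + 3 to the basis.

S(f_1,h_4): lcm = u*w. S = -2*u - v**2*w - 2*v**2 - v*w + v - w + 3.
  leading term u: subtract (1)·h_4 from -2*u - v**2*w - 2*v**2 - v*w + v - w + 3 → -v**2*w - v*w + 3*v - w - 2
  leading term v**2*w: subtract (-2*v*w)·h_5 from -v**2*w - v*w + 3*v - w - 2 → v*w**2 - 2*v*w + 3*v - w - 2
  leading term v*w**2: subtract (2*w**2)·h_5 from v*w**2 - 2*v*w + 3*v - w - 2 → -2*v*w + 3*v - w**3 + w**2 - w - 2
  leading term v*w: subtract (3*w)·h_5 from -2*v*w + 3*v - w**3 + w**2 - w - 2 → 3*v - w**3 + 3*w**2 - 3*w - 2
  leading term v: subtract (-1)·h_5 from 3*v - w**3 + 3*w**2 - 3*w - 2 → -w**3 + 3*w**2 + w + 1
  leading term w**3: no divisor's leading term divides it; move -w**3 to the remainder.
  leading term w**2: no divisor's leading term divides it; move 3*w**2 to the remainder.
  leading term w: no divisor's leading term divides it; move w to the remainder.
  leading term 1: no divisor's leading term divides it; move 1 to the remainder.
  remainder -w**3 + 3*w**2 + w + 1 ≠ 0; add h_6 = -w**3 + 3*w**2 + w + 1 to the basis.

The other S-polynomials (S(f_2,f_3), S(f_2,h_4), S(f_3,h_4), S(f_1,h_5), S(f_2,h_5), S(f_3,h_5), S(h_4,h_5), S(f_1,h_6), S(f_2,h_6), S(f_3,h_6), S(h_4,h_6), S(h_5,h_6)) all reduce to 0 modulo the current basis, so we have a Gröbner basis.
Inter-reduce: drop elements whose leading term is divisible by another's, tail-reduce, and make monic.
Reduced Gröbner basis: {u + w**2 - 3*w + 3, v + w - 1, w**3 - 3*w**2 - w - 1}.
Label its elements g_1 = u + w**2 - 3*w + 3, g_2 = v + w - 1, g_3 = w**3 - 3*w**2 - w - 1.

Reduce p = 2*u - 2*v*w + 3*w - 1 modulo G:
  leading term u: subtract (2)·g_1 from 2*u - 2*v*w + 3*w - 1 → -2*v*w - 2*w**2 + 2*w
  leading term v*w: subtract (-2*w)·g_2 from -2*v*w - 2*w**2 + 2*w → 0
  normal form = 0.
Since the normal form is 0, p ∈ I.

2*u - 2*v*w + 3*w - 1 lies in I (it reduces to 0).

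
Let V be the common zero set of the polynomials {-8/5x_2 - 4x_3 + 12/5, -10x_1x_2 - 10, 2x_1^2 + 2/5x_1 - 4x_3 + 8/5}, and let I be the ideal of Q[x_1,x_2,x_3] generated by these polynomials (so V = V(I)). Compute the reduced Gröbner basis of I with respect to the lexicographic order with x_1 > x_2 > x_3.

G = {x_1 - 5x_3^2 + 5x_3 - 1, x_2 + 5/2x_3 - 3/2, x_3^3 - 8/5x_3^2 + 4/5x_3 - 1/5}

f_1 = -8/5x_2 - 4x_3 + 12/5, LT = x_2.
f_2 = -10x_1x_2 - 10, LT = x_1x_2.
f_3 = 2x_1^2 + 2/5x_1 - 4x_3 + 8/5, LT = x_1^2.

S(f_1,f_2): lcm = x_1x_2. S = 5/2x_1x_3 - 3/2x_1 - 1.
  leading term x_1x_3: no divisor's leading term divides it; move 5/2x_1x_3 to the remainder.
  leading term x_1: no divisor's leading term divides it; move -3/2x_1 to the remainder.
  leading term 1: no divisor's leading term divides it; move -1 to the remainder.
  remainder 5/2x_1x_3 - 3/2x_1 - 1 ≠ 0; add g_4 = 5/2x_1x_3 - 3/2x_1 - 1 to the basis.

S(f_2,f_3): lcm = x_1^2x_2. S = -1/5x_1x_2 + x_1 + 2x_2x_3 - 4/5x_2.
  leading term x_1x_2: subtract (1/8x_1)·f_1 from -1/5x_1x_2 + x_1 + 2x_2x_3 - 4/5x_2 → 1/2x_1x_3 + 7/10x_1 + 2x_2x_3 - 4/5x_2
  leading term x_1x_3: subtract (1/5)·g_4 from 1/2x_1x_3 + 7/10x_1 + 2x_2x_3 - 4/5x_2 → x_1 + 2x_2x_3 - 4/5x_2 + 1/5
  leading term x_1: no divisor's leading term divides it; move x_1 to the remainder.
  leading term x_2x_3: subtract (-5/4x_3)·f_1 from 2x_2x_3 - 4/5x_2 + 1/5 → -4/5x_2 - 5x_3^2 + 3x_3 + 1/5
  leading term x_2: subtract (1/2)·f_1 from -4/5x_2 - 5x_3^2 + 3x_3 + 1/5 → -5x_3^2 + 5x_3 - 1
  leading term x_3^2: no divisor's leading term divides it; move -5x_3^2 to the remainder.
  leading term x_3: no divisor's leading term divides it; move 5x_3 to the remainder.
  leading term 1: no divisor's leading term divides it; move -1 to the remainder.
  remainder x_1 - 5x_3^2 + 5x_3 - 1 ≠ 0; add g_5 = x_1 - 5x_3^2 + 5x_3 - 1 to the basis.

S(f_2,g_5): lcm = x_1x_2. S = 5x_2x_3^2 - 5x_2x_3 + x_2 + 1.
  leading term x_2x_3^2: subtract (-25/8x_3^2)·f_1 from 5x_2x_3^2 - 5x_2x_3 + x_2 + 1 → -5x_2x_3 + x_2 - 25/2x_3^3 + 15/2x_3^2 + 1
  leading term x_2x_3: subtract (25/8x_3)·f_1 from -5x_2x_3 + x_2 - 25/2x_3^3 + 15/2x_3^2 + 1 → x_2 - 25/2x_3^3 + 20x_3^2 - 15/2x_3 + 1
  leading term x_2: subtract (-5/8)·f_1 from x_2 - 25/2x_3^3 + 20x_3^2 - 15/2x_3 + 1 → -25/2x_3^3 + 20x_3^2 - 10x_3 + 5/2
  leading term x_3^3: no divisor's leading term divides it; move -25/2x_3^3 to the remainder.
  leading term x_3^2: no divisor's leading term divides it; move 20x_3^2 to the remainder.
  leading term x_3: no divisor's leading term divides it; move -10x_3 to the remainder.
  leading term 1: no divisor's leading term divides it; move 5/2 to the remainder.
  remainder -25/2x_3^3 + 20x_3^2 - 10x_3 + 5/2 ≠ 0; add g_6 = -25/2x_3^3 + 20x_3^2 - 10x_3 + 5/2 to the basis.

The other S-polynomials (S(f_1,f_3), S(f_1,g_4), S(f_2,g_4), S(f_3,g_4), S(f_1,g_5), S(f_3,g_5), S(g_4,g_5), S(f_1,g_6), S(f_2,g_6), S(f_3,g_6), S(g_4,g_6), S(g_5,g_6)) all reduce to 0 modulo the current basis, so we have a Gröbner basis.
Inter-reduce: drop elements whose leading term is divisible by another's, tail-reduce, and make monic.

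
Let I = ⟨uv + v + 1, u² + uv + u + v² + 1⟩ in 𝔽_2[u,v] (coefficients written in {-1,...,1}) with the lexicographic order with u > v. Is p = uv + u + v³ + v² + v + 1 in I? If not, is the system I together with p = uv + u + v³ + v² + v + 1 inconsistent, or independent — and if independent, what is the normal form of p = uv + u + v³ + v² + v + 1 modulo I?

First compute the reduced Gröbner basis of I by Buchberger's algorithm.
f_1 = uv + v + 1, LT = uv.
f_2 = u² + uv + u + v² + 1, LT = u².

S(f_1,f_2): lcm = u²v. S = uv² + u + v³ + v.
  reduce S modulo (f_1, f_2):
  remainder u + v³ + v² ≠ 0; add h_3 = u + v³ + v² to the basis.

S(f_1,h_3): lcm = uv. S = v⁴ + v³ + v + 1.
  reduce S modulo (f_1, f_2, h_3):
  remainder v⁴ + v³ + v + 1 ≠ 0; add h_4 = v⁴ + v³ + v + 1 to the basis.

The other S-polynomials (S(f_2,h_3), S(f_1,h_4), S(f_2,h_4), S(h_3,h_4)) all reduce to 0 modulo the current basis, so we have a Gröbner basis.
Inter-reduce: drop elements whose leading term is divisible by another's, tail-reduce, and make monic.
Reduced Gröbner basis: {u + v³ + v², v⁴ + v³ + v + 1}.
Label its elements g_1 = u + v³ + v², g_2 = v⁴ + v³ + v + 1.

Reduce p = uv + u + v³ + v² + v + 1 modulo G:
  leading term uv: subtract (v)·g_1 from uv + u + v³ + v² + v + 1 → u + v⁴ + v² + v + 1
  leading term u: subtract (1)·g_1 from u + v⁴ + v² + v + 1 → v⁴ + v³ + v + 1
  leading term v⁴: subtract (1)·g_2 from v⁴ + v³ + v + 1 → 0
  normal form = 0.
Since the normal form is 0, p ∈ I.

uv + u + v³ + v² + v + 1 lies in I (it reduces to 0).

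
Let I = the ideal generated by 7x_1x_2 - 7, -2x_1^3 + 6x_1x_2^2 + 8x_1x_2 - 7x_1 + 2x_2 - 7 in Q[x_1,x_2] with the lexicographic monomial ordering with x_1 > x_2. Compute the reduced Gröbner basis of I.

f_1 = 7x_1x_2 - 7, LT = x_1x_2.
f_2 = -2x_1^3 + 6x_1x_2^2 + 8x_1x_2 - 7x_1 + 2x_2 - 7, LT = x_1^3.

S(f_1,f_2): lcm = x_1^3x_2. S = -x_1^2 + 3x_1x_2^3 + 4x_1x_2^2 - 7/2x_1x_2 + x_2^2 - 7/2x_2.
  leading term x_1^2: no divisor's leading term divides it; move -x_1^2 to the remainder.
  leading term x_1x_2^3: subtract (3/7x_2^2)·f_1 from 3x_1x_2^3 + 4x_1x_2^2 - 7/2x_1x_2 + x_2^2 - 7/2x_2 → 4x_1x_2^2 - 7/2x_1x_2 + 4x_2^2 - 7/2x_2
  leading term x_1x_2^2: subtract (4/7x_2)·f_1 from 4x_1x_2^2 - 7/2x_1x_2 + 4x_2^2 - 7/2x_2 → -7/2x_1x_2 + 4x_2^2 + 1/2x_2
  leading term x_1x_2: subtract (-1/2)·f_1 from -7/2x_1x_2 + 4x_2^2 + 1/2x_2 → 4x_2^2 + 1/2x_2 - 7/2
  leading term x_2^2: no divisor's leading term divides it; move 4x_2^2 to the remainder.
  leading term x_2: no divisor's leading term divides it; move 1/2x_2 to the remainder.
  leading term 1: no divisor's leading term divides it; move -7/2 to the remainder.
  remainder -x_1^2 + 4x_2^2 + 1/2x_2 - 7/2 ≠ 0; add g_3 = -x_1^2 + 4x_2^2 + 1/2x_2 - 7/2 to the basis.

S(f_1,g_3): lcm = x_1^2x_2. S = -x_1 + 4x_2^3 + 1/2x_2^2 - 7/2x_2.
  leading term x_1: no divisor's leading term divides it; move -x_1 to the remainder.
  leading term x_2^3: no divisor's leading term divides it; move 4x_2^3 to the remainder.
  leading term x_2^2: no divisor's leading term divides it; move 1/2x_2^2 to the remainder.
  leading term x_2: no divisor's leading term divides it; move -7/2x_2 to the remainder.
  remainder -x_1 + 4x_2^3 + 1/2x_2^2 - 7/2x_2 ≠ 0; add g_4 = -x_1 + 4x_2^3 + 1/2x_2^2 - 7/2x_2 to the basis.

S(f_2,g_3): lcm = x_1^3. S = x_1x_2^2 - 7/2x_1x_2 - x_2 + 7/2.
  leading term x_1x_2^2: subtract (1/7x_2)·f_1 from x_1x_2^2 - 7/2x_1x_2 - x_2 + 7/2 → -7/2x_1x_2 + 7/2
  leading term x_1x_2: subtract (-1/2)·f_1 from -7/2x_1x_2 + 7/2 → 0
  remainder 0.

S(f_1,g_4): lcm = x_1x_2. S = 4x_2^4 + 1/2x_2^3 - 7/2x_2^2 - 1.
  leading term x_2^4: no divisor's leading term divides it; move 4x_2^4 to the remainder.
  leading term x_2^3: no divisor's leading term divides it; move 1/2x_2^3 to the remainder.
  leading term x_2^2: no divisor's leading term divides it; move -7/2x_2^2 to the remainder.
  leading term 1: no divisor's leading term divides it; move -1 to the remainder.
  remainder 4x_2^4 + 1/2x_2^3 - 7/2x_2^2 - 1 ≠ 0; add g_5 = 4x_2^4 + 1/2x_2^3 - 7/2x_2^2 - 1 to the basis.

S(f_2,g_4): lcm = x_1^3. S = 4x_1^2x_2^3 + 1/2x_1^2x_2^2 - 7/2x_1^2x_2 - 3x_1x_2^2 - 4x_1x_2 + 7/2x_1 - x_2 + 7/2.
  leading term x_1^2x_2^3: subtract (4/7x_1x_2^2)·f_1 from 4x_1^2x_2^3 + 1/2x_1^2x_2^2 - 7/2x_1^2x_2 - 3x_1x_2^2 - 4x_1x_2 + 7/2x_1 - x_2 + 7/2 → 1/2x_1^2x_2^2 - 7/2x_1^2x_2 + x_1x_2^2 - 4x_1x_2 + 7/2x_1 - x_2 + 7/2
  leading term x_1^2x_2^2: subtract (1/14x_1x_2)·f_1 from 1/2x_1^2x_2^2 - 7/2x_1^2x_2 + x_1x_2^2 - 4x_1x_2 + 7/2x_1 - x_2 + 7/2 → -7/2x_1^2x_2 + x_1x_2^2 - 7/2x_1x_2 + 7/2x_1 - x_2 + 7/2
  leading term x_1^2x_2: subtract (-1/2x_1)·f_1 from -7/2x_1^2x_2 + x_1x_2^2 - 7/2x_1x_2 + 7/2x_1 - x_2 + 7/2 → x_1x_2^2 - 7/2x_1x_2 - x_2 + 7/2
  leading term x_1x_2^2: subtract (1/7x_2)·f_1 from x_1x_2^2 - 7/2x_1x_2 - x_2 + 7/2 → -7/2x_1x_2 + 7/2
  leading term x_1x_2: subtract (-1/2)·f_1 from -7/2x_1x_2 + 7/2 → 0
  remainder 0.

S(g_3,g_4): lcm = x_1^2. S = 4x_1x_2^3 + 1/2x_1x_2^2 - 7/2x_1x_2 - 4x_2^2 - 1/2x_2 + 7/2.
  leading term x_1x_2^3: subtract (4/7x_2^2)·f_1 from 4x_1x_2^3 + 1/2x_1x_2^2 - 7/2x_1x_2 - 4x_2^2 - 1/2x_2 + 7/2 → 1/2x_1x_2^2 - 7/2x_1x_2 - 1/2x_2 + 7/2
  leading term x_1x_2^2: subtract (1/14x_2)·f_1 from 1/2x_1x_2^2 - 7/2x_1x_2 - 1/2x_2 + 7/2 → -7/2x_1x_2 + 7/2
  leading term x_1x_2: subtract (-1/2)·f_1 from -7/2x_1x_2 + 7/2 → 0
  remainder 0.

S(f_1,g_5): lcm = x_1x_2^4. S = -1/8x_1x_2^3 + 7/8x_1x_2^2 + 1/4x_1 - x_2^3.
  leading term x_1x_2^3: subtract (-1/56x_2^2)·f_1 from -1/8x_1x_2^3 + 7/8x_1x_2^2 + 1/4x_1 - x_2^3 → 7/8x_1x_2^2 + 1/4x_1 - x_2^3 - 1/8x_2^2
  leading term x_1x_2^2: subtract (1/8x_2)·f_1 from 7/8x_1x_2^2 + 1/4x_1 - x_2^3 - 1/8x_2^2 → 1/4x_1 - x_2^3 - 1/8x_2^2 + 7/8x_2
  leading term x_1: subtract (-1/4)·g_4 from 1/4x_1 - x_2^3 - 1/8x_2^2 + 7/8x_2 → 0
  remainder 0.

S(f_2,g_5): leading monomials are coprime, so the S-polynomial reduces to 0 (Buchberger's first criterion).
S(g_3,g_5): leading monomials are coprime, so the S-polynomial reduces to 0 (Buchberger's first criterion).
S(g_4,g_5): leading monomials are coprime, so the S-polynomial reduces to 0 (Buchberger's first criterion).
Every S-polynomial of the final basis reduces to 0, so we have a Gröbner basis.
Inter-reduce: drop elements whose leading term is divisible by another's, tail-reduce, and make monic.

G = {x_1 - 4x_2^3 - 1/2x_2^2 + 7/2x_2, x_2^4 + 1/8x_2^3 - 7/8x_2^2 - 1/4}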